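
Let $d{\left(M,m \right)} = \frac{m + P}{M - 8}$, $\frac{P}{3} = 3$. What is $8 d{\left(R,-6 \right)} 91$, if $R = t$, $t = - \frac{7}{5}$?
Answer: $- \frac{10920}{47} \approx -232.34$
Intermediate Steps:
$P = 9$ ($P = 3 \cdot 3 = 9$)
$t = - \frac{7}{5}$ ($t = \left(-7\right) \frac{1}{5} = - \frac{7}{5} \approx -1.4$)
$R = - \frac{7}{5} \approx -1.4$
$d{\left(M,m \right)} = \frac{9 + m}{-8 + M}$ ($d{\left(M,m \right)} = \frac{m + 9}{M - 8} = \frac{9 + m}{-8 + M}$)
$8 d{\left(R,-6 \right)} 91 = 8 \frac{9 - 6}{-8 - \frac{7}{5}} \cdot 91 = 8 \frac{1}{- \frac{47}{5}} \cdot 3 \cdot 91 = 8 \left(\left(- \frac{5}{47}\right) 3\right) 91 = 8 \left(- \frac{15}{47}\right) 91 = \left(- \frac{120}{47}\right) 91 = - \frac{10920}{47}$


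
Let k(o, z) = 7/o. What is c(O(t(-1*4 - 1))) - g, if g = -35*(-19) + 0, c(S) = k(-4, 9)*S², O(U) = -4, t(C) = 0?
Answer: -693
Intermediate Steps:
c(S) = -7*S²/4 (c(S) = (7/(-4))*S² = (7*(-¼))*S² = -7*S²/4)
g = 665 (g = 665 + 0 = 665)
c(O(t(-1*4 - 1))) - g = -7/4*(-4)² - 1*665 = -7/4*16 - 665 = -28 - 665 = -693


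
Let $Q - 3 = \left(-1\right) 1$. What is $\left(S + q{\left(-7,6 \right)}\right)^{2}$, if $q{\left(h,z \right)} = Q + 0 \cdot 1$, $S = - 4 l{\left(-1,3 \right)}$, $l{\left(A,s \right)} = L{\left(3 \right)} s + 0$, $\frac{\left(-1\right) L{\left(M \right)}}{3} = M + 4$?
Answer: $64516$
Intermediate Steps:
$L{\left(M \right)} = -12 - 3 M$ ($L{\left(M \right)} = - 3 \left(M + 4\right) = - 3 \left(4 + M\right) = -12 - 3 M$)
$Q = 2$ ($Q = 3 - 1 = 2$)
$l{\left(A,s \right)} = - 21 s$ ($l{\left(A,s \right)} = \left(-12 - 9\right) s + 0 = - 21 s + 0 = - 21 s$)
$S = 252$ ($S = - 4 \left(\left(-21\right) 3\right) = \left(-4\right) \left(-63\right) = 252$)
$q{\left(h,z \right)} = 2$ ($q{\left(h,z \right)} = 2 + 0 \cdot 1 = 2 + 0 = 2$)
$\left(S + q{\left(-7,6 \right)}\right)^{2} = \left(252 + 2\right)^{2} = 254^{2} = 64516$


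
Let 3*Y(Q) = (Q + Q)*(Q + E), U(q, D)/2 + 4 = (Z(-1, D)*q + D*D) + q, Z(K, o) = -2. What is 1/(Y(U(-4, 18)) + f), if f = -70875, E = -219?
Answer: 1/114453 ≈ 8.7372e-6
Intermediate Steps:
U(q, D) = -8 - 2*q + 2*D² (U(q, D) = -8 + 2*((-2*q + D*D) + q) = -8 + 2*((-2*q + D²) + q) = -8 + 2*((D² - 2*q) + q) = -8 + 2*(D² - q) = -8 + (-2*q + 2*D²) = -8 - 2*q + 2*D²)
Y(Q) = 2*Q*(-219 + Q)/3 (Y(Q) = ((Q + Q)*(Q - 219))/3 = ((2*Q)*(-219 + Q))/3 = (2*Q*(-219 + Q))/3 = 2*Q*(-219 + Q)/3)
1/(Y(U(-4, 18)) + f) = 1/(2*(-8 - 2*(-4) + 2*18²)*(-219 + (-8 - 2*(-4) + 2*18²))/3 - 70875) = 1/(2*(-8 + 8 + 2*324)*(-219 + (-8 + 8 + 2*324))/3 - 70875) = 1/(2*(-8 + 8 + 648)*(-219 + (-8 + 8 + 648))/3 - 70875) = 1/((⅔)*648*(-219 + 648) - 70875) = 1/((⅔)*648*429 - 70875) = 1/(185328 - 70875) = 1/114453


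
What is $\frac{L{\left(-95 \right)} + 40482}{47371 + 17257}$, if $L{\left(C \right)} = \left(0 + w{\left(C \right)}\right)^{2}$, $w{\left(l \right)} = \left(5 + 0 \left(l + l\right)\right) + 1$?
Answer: $\frac{20259}{32314} \approx 0.62694$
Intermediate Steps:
$w{\left(l \right)} = 6$ ($w{\left(l \right)} = \left(5 + 0 \cdot 2 l\right) + 1 = \left(5 + 0\right) + 1 = 5 + 1 = 6$)
$L{\left(C \right)} = 36$ ($L{\left(C \right)} = \left(0 + 6\right)^{2} = 6^{2} = 36$)
$\frac{L{\left(-95 \right)} + 40482}{47371 + 17257} = \frac{36 + 40482}{47371 + 17257} = \frac{40518}{64628} = 40518 \cdot \frac{1}{64628} = \frac{20259}{32314}$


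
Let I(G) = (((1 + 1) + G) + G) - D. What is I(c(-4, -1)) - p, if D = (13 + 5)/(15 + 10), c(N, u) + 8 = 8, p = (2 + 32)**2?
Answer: -28868/25 ≈ -1154.7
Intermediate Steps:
p = 1156 (p = 34**2 = 1156)
c(N, u) = 0 (c(N, u) = -8 + 8 = 0)
D = 18/25 ≈ 0.72000
I(G) = 32/25 + 2*G (I(G) = (((1 + 1) + G) + G) - 1*18/25 = ((2 + G) + G) - 18/25 = (2 + 2*G) - 18/25 = 32/25 + 2*G)
I(c(-4, -1)) - p = (32/25 + 2*0) - 1*1156 = (32/25 + 0) - 1156 = 32/25 - 1156 = -28868/25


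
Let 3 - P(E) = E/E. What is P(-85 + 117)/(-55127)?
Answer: -2/55127 ≈ -3.6280e-5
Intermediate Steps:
P(E) = 2 (P(E) = 3 - E/E = 3 - 1*1 = 3 - 1 = 2)
P(-85 + 117)/(-55127) = 2/(-55127) = 2*(-1/55127) = -2/55127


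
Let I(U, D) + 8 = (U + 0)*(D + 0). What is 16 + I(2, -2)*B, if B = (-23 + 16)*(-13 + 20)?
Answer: 604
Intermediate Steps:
I(U, D) = -8 + D*U (I(U, D) = -8 + (U + 0)*(D + 0) = -8 + U*D = -8 + D*U)
B = -49 (B = -7*7 = -49)
16 + I(2, -2)*B = 16 + (-8 - 2*2)*(-49) = 16 + (-8 - 4)*(-49) = 16 - 12*(-49) = 16 + 588 = 604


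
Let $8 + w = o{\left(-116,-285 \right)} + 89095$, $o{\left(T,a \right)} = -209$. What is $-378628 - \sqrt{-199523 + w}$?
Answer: $-378628 - i \sqrt{110645} \approx -3.7863 \cdot 10^{5} - 332.63 i$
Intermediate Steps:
$w = 88878$ ($w = -8 + \left(-209 + 89095\right) = -8 + 88886 = 88878$)
$-378628 - \sqrt{-199523 + w} = -378628 - \sqrt{-199523 + 88878} = -378628 - \sqrt{-110645} = -378628 - i \sqrt{110645}$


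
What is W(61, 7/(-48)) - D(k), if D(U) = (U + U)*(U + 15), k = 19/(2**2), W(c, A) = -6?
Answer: -1549/8 ≈ -193.63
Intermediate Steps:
k = 19/4 ≈ 4.7500
D(U) = 2*U*(15 + U) (D(U) = (2*U)*(15 + U) = 2*U*(15 + U))
W(61, 7/(-48)) - D(k) = -6 - 2*19*(15 + 19/4)/4 = -6 - 2*19*79/(4*4) = -6 - 1*1501/8 = -6 - 1501/8 = -1549/8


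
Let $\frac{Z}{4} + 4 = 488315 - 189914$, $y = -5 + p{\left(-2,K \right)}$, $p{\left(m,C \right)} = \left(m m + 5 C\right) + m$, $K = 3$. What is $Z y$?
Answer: $14323056$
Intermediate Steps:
$p{\left(m,C \right)} = m + m^{2} + 5 C$ ($p{\left(m,C \right)} = \left(m^{2} + 5 C\right) + m = m + m^{2} + 5 C$)
$y = 12$ ($y = -5 + \left(-2 + \left(-2\right)^{2} + 5 \cdot 3\right) = -5 + \left(-2 + 4 + 15\right) = -5 + 17 = 12$)
$Z = 1193588$ ($Z = -16 + 4 \left(488315 - 189914\right) = -16 + 4 \cdot 298401 = -16 + 1193604 = 1193588$)
$Z y = 1193588 \cdot 12 = 14323056$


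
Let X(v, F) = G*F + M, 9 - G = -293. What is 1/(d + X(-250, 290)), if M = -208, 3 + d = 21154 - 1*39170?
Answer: 1/69353 ≈ 1.4419e-5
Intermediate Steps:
G = 302 (G = 9 - 1*(-293) = 9 + 293 = 302)
d = -18019 (d = -3 + (21154 - 1*39170) = -3 + (21154 - 39170) = -3 - 18016 = -18019)
X(v, F) = -208 + 302*F (X(v, F) = 302*F - 208 = -208 + 302*F)
1/(d + X(-250, 290)) = 1/(-18019 + (-208 + 302*290)) = 1/(-18019 + (-208 + 87580)) = 1/(-18019 + 87372) = 1/69353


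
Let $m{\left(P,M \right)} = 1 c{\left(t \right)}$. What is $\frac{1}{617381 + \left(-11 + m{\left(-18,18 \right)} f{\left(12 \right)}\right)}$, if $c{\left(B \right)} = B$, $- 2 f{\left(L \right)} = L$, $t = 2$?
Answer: $\frac{1}{617358} \approx 1.6198 \cdot 10^{-6}$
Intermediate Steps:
$f{\left(L \right)} = - \frac{L}{2}$
$m{\left(P,M \right)} = 2$ ($m{\left(P,M \right)} = 1 \cdot 2 = 2$)
$\frac{1}{617381 + \left(-11 + m{\left(-18,18 \right)} f{\left(12 \right)}\right)} = \frac{1}{617381 + \left(-11 + 2 \left(\left(- \frac{1}{2}\right) 12\right)\right)} = \frac{1}{617381 + \left(-11 + 2 \left(-6\right)\right)} = \frac{1}{617381 - 23} = \frac{1}{617358}$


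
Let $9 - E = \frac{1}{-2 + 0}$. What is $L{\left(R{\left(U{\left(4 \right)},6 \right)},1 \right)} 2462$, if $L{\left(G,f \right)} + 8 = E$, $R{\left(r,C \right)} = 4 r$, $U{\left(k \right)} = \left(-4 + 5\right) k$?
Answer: $3693$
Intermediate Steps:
$U{\left(k \right)} = k$ ($U{\left(k \right)} = 1 k = k$)
$E = \frac{19}{2}$ ($E = 9 - \frac{1}{-2 + 0} = 9 - \frac{1}{-2} = 9 - - \frac{1}{2} = 9 + \frac{1}{2} = \frac{19}{2} \approx 9.5$)
$L{\left(G,f \right)} = \frac{3}{2}$ ($L{\left(G,f \right)} = -8 + \frac{19}{2} = \frac{3}{2}$)
$L{\left(R{\left(U{\left(4 \right)},6 \right)},1 \right)} 2462 = \frac{3}{2} \cdot 2462 = 3693$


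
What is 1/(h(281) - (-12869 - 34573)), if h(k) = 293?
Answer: 1/47735 ≈ 2.0949e-5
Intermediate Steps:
1/(h(281) - (-12869 - 34573)) = 1/(293 - (-12869 - 34573)) = 1/(293 - 1*(-47442)) = 1/(293 + 47442) = 1/47735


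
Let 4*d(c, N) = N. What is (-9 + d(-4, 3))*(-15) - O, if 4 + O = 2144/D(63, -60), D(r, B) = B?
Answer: 9809/60 ≈ 163.48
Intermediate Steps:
d(c, N) = N/4
O = -596/15 (O = -4 + 2144/(-60) = -4 + 2144*(-1/60) = -4 - 536/15 = -596/15 ≈ -39.733)
(-9 + d(-4, 3))*(-15) - O = (-9 + (1/4)*3)*(-15) - 1*(-596/15) = (-9 + 3/4)*(-15) + 596/15 = -33/4*(-15) + 596/15 = 495/4 + 596/15 = 9809/60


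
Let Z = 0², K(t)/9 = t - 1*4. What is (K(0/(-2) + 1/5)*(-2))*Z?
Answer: 0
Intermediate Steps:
K(t) = -36 + 9*t (K(t) = 9*(t - 1*4) = 9*(t - 4) = 9*(-4 + t) = -36 + 9*t)
Z = 0
(K(0/(-2) + 1/5)*(-2))*Z = ((-36 + 9*(0/(-2) + 1/5))*(-2))*0 = ((-36 + 9*(0*(-½) + 1*(⅕)))*(-2))*0 = ((-36 + 9*(0 + ⅕))*(-2))*0 = ((-36 + 9*(⅕))*(-2))*0 = ((-36 + 9/5)*(-2))*0 = -171/5*(-2)*0 = (342/5)*0 = 0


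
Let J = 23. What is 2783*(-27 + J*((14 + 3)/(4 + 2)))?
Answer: 637307/6 ≈ 1.0622e+5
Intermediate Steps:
2783*(-27 + J*((14 + 3)/(4 + 2))) = 2783*(-27 + 23*((14 + 3)/(4 + 2))) = 2783*(-27 + 23*(17/6)) = 2783*(-27 + 391/6) = 2783*(229/6) = 637307/6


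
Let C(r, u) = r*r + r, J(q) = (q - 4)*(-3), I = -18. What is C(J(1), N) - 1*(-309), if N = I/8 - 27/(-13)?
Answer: 399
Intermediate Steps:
J(q) = 12 - 3*q (J(q) = (-4 + q)*(-3) = 12 - 3*q)
N = -9/52 (N = -18/8 - 27/(-13) = -18*⅛ - 27*(-1/13) = -9/4 + 27/13 = -9/52 ≈ -0.17308)
C(r, u) = r + r² (C(r, u) = r² + r = r + r²)
C(J(1), N) - 1*(-309) = (12 - 3*1)*(1 + (12 - 3*1)) - 1*(-309) = (12 - 3)*(1 + (12 - 3)) + 309 = 9*(1 + 9) + 309 = 9*10 + 309 = 90 + 309 = 399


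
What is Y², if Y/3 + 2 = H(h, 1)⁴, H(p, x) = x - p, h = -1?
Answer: 1764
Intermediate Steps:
Y = 42 (Y = -6 + 3*(1 - 1*(-1))⁴ = -6 + 3*(1 + 1)⁴ = -6 + 3*2⁴ = -6 + 3*16 = -6 + 48 = 42)
Y² = 42² = 1764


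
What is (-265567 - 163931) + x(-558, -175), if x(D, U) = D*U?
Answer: -331848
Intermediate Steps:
(-265567 - 163931) + x(-558, -175) = (-265567 - 163931) - 558*(-175) = -429498 + 97650 = -331848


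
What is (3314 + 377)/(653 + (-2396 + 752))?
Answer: -3691/991 ≈ -3.7245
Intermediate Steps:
(3314 + 377)/(653 + (-2396 + 752)) = 3691/(653 - 1644) = 3691/(-991) = 3691*(-1/991) = -3691/991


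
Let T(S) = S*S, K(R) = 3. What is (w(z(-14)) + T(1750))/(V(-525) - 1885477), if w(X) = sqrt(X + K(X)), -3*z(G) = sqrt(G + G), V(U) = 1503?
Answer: -1531250/941987 - sqrt(27 - 6*I*sqrt(7))/5651922 ≈ -1.6256 + 2.6006e-7*I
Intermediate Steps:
z(G) = -sqrt(2)*sqrt(G)/3 (z(G) = -sqrt(G + G)/3 = -sqrt(2)*sqrt(G)/3)
T(S) = S**2
w(X) = sqrt(3 + X) (w(X) = sqrt(X + 3) = sqrt(3 + X))
(w(z(-14)) + T(1750))/(V(-525) - 1885477) = (sqrt(3 - sqrt(2)*sqrt(-14)/3) + 1750**2)/(1503 - 1885477) = (sqrt(3 - sqrt(2)*I*sqrt(14)/3) + 3062500)/(-1883974) = (sqrt(3 - 2*I*sqrt(7)/3) + 3062500)*(-1/1883974) = (3062500 + sqrt(3 - 2*I*sqrt(7)/3))*(-1/1883974) = -1531250/941987 - sqrt(3 - 2*I*sqrt(7)/3)/1883974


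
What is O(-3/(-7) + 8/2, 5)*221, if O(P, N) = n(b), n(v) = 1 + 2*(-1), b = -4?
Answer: -221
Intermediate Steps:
n(v) = -1 (n(v) = 1 - 2 = -1)
O(P, N) = -1
O(-3/(-7) + 8/2, 5)*221 = -1*221 = -221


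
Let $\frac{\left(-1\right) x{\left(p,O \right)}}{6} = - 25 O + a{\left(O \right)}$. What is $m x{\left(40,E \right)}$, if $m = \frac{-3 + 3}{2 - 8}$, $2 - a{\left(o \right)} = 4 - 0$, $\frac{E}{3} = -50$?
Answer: $0$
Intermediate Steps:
$E = -150$ ($E = 3 \left(-50\right) = -150$)
$a{\left(o \right)} = -2$ ($a{\left(o \right)} = 2 - \left(4 - 0\right) = 2 - \left(4 + 0\right) = 2 - 4 = -2$)
$x{\left(p,O \right)} = 12 + 150 O$ ($x{\left(p,O \right)} = - 6 \left(- 25 O - 2\right) = - 6 \left(-2 - 25 O\right) = 12 + 150 O$)
$m = 0$ ($m = \frac{0}{-6} = 0 \left(- \frac{1}{6}\right) = 0$)
$m x{\left(40,E \right)} = 0 \left(12 + 150 \left(-150\right)\right) = 0 \left(12 - 22500\right) = 0 \left(-22488\right) = 0$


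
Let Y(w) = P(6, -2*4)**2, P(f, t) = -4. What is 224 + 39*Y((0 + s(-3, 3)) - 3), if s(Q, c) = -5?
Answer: 848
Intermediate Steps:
Y(w) = 16 (Y(w) = (-4)**2 = 16)
224 + 39*Y((0 + s(-3, 3)) - 3) = 224 + 39*16 = 224 + 624 = 848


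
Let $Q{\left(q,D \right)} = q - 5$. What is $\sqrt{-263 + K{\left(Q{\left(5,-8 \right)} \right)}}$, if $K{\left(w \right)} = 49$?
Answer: $i \sqrt{214} \approx 14.629 i$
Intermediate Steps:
$Q{\left(q,D \right)} = -5 + q$
$\sqrt{-263 + K{\left(Q{\left(5,-8 \right)} \right)}} = \sqrt{-263 + 49} = \sqrt{-214} = i \sqrt{214}$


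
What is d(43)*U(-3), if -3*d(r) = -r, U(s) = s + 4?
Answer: 43/3 ≈ 14.333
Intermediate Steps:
U(s) = 4 + s
d(r) = r/3 (d(r) = -(-1)*r/3 = r/3)
d(43)*U(-3) = ((1/3)*43)*(4 - 3) = (43/3)*1 = 43/3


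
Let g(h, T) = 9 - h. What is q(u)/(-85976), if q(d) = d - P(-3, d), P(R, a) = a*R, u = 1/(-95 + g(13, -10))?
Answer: 1/2127906 ≈ 4.6995e-7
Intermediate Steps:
u = -1/99 (u = 1/(-95 + (9 - 1*13)) = 1/(-95 + (9 - 13)) = 1/(-95 - 4) = 1/(-99) = -1/99 ≈ -0.010101)
P(R, a) = R*a
q(d) = 4*d (q(d) = d - (-3)*d = d + 3*d = 4*d)
q(u)/(-85976) = (4*(-1/99))/(-85976) = -4/99*(-1/85976) = 1/2127906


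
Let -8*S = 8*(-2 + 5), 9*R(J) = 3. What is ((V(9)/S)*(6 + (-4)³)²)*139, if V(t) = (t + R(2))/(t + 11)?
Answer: -3273172/45 ≈ -72737.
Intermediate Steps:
R(J) = ⅓ (R(J) = (⅑)*3 = ⅓)
V(t) = (⅓ + t)/(11 + t) (V(t) = (t + ⅓)/(t + 11) = (⅓ + t)/(11 + t))
S = -3 (S = -(-2 + 5) = -3 ≈ -3.0000)
((V(9)/S)*(6 + (-4)³)²)*139 = ((((⅓ + 9)/(11 + 9))/(-3))*(6 + (-4)³)²)*139 = ((((28/3)/20)*(-⅓))*(6 - 64)²)*139 = ((((1/20)*(28/3))*(-⅓))*(-58)²)*139 = (((7/15)*(-⅓))*3364)*139 = -7/45*3364*139 = -23548/45*139 = -3273172/45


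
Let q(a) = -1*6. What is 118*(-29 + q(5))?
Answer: -4130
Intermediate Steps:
q(a) = -6
118*(-29 + q(5)) = 118*(-29 - 6) = 118*(-35) = -4130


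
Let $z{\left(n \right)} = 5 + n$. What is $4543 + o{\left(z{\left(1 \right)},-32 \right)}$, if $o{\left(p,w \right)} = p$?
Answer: $4549$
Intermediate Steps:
$4543 + o{\left(z{\left(1 \right)},-32 \right)} = 4543 + \left(5 + 1\right) = 4543 + 6 = 4549$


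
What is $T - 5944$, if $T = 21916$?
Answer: $15972$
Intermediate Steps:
$T - 5944 = 21916 - 5944 = 15972$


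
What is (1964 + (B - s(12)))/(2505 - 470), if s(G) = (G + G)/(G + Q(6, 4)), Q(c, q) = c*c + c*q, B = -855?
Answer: 3326/6105 ≈ 0.54480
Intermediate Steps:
Q(c, q) = c² + c*q
s(G) = 2*G/(60 + G) (s(G) = (G + G)/(G + 6*(6 + 4)) = (2*G)/(G + 6*10) = (2*G)/(G + 60) = (2*G)/(60 + G) = 2*G/(60 + G))
(1964 + (B - s(12)))/(2505 - 470) = (1964 + (-855 - 2*12/(60 + 12)))/(2505 - 470) = (1964 + (-855 - 2*12/72))/2035 = (1964 + (-855 - 2*12/72))*(1/2035) = (1964 + (-855 - 1*⅓))*(1/2035) = (1964 + (-855 - ⅓))*(1/2035) = (1964 - 2566/3)*(1/2035) = (3326/3)*(1/2035) = 3326/6105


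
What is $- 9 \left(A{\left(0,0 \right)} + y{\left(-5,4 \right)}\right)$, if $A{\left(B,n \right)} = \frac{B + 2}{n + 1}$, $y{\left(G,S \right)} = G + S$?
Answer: $-9$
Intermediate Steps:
$A{\left(B,n \right)} = \frac{2 + B}{1 + n}$
$- 9 \left(A{\left(0,0 \right)} + y{\left(-5,4 \right)}\right) = - 9 \left(\frac{2 + 0}{1 + 0} + \left(-5 + 4\right)\right) = - 9 \left(1^{-1} \cdot 2 - 1\right) = - 9 \left(1 \cdot 2 - 1\right) = - 9 \left(2 - 1\right) = \left(-9\right) 1 = -9$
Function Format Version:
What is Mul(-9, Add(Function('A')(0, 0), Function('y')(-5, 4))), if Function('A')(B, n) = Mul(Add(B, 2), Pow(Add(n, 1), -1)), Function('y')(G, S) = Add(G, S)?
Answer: -9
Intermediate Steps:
Function('A')(B, n) = Mul(Pow(Add(1, n), -1), Add(2, B)) (Function('A')(B, n) = Mul(Add(2, B), Pow(Add(1, n), -1)) = Mul(Pow(Add(1, n), -1), Add(2, B)))
Mul(-9, Add(Function('A')(0, 0), Function('y')(-5, 4))) = Mul(-9, Add(Mul(Pow(Add(1, 0), -1), Add(2, 0)), Add(-5, 4))) = Mul(-9, Add(Mul(Pow(1, -1), 2), -1)) = Mul(-9, Add(Mul(1, 2), -1)) = Mul(-9, Add(2, -1)) = Mul(-9, 1) = -9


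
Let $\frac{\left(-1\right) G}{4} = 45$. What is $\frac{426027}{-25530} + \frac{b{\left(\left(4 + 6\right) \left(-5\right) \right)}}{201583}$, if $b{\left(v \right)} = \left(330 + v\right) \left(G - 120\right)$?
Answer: $- \frac{29341440247}{1715471330} \approx -17.104$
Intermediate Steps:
$G = -180$ ($G = \left(-4\right) 45 = -180$)
$b{\left(v \right)} = -99000 - 300 v$ ($b{\left(v \right)} = \left(330 + v\right) \left(-180 - 120\right) = \left(330 + v\right) \left(-300\right) = -99000 - 300 v$)
$\frac{426027}{-25530} + \frac{b{\left(\left(4 + 6\right) \left(-5\right) \right)}}{201583} = \frac{426027}{-25530} + \frac{-99000 - 300 \left(4 + 6\right) \left(-5\right)}{201583} = 426027 \left(- \frac{1}{25530}\right) + \left(-99000 - 300 \cdot 10 \left(-5\right)\right) \frac{1}{201583} = - \frac{142009}{8510} + \left(-99000 - -15000\right) \frac{1}{201583} = - \frac{142009}{8510} + \left(-99000 + 15000\right) \frac{1}{201583} = - \frac{142009}{8510} - \frac{84000}{201583} = - \frac{29341440247}{1715471330}$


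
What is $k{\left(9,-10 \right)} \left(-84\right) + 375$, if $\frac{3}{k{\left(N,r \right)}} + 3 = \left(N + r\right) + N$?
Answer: $\frac{1623}{5} \approx 324.6$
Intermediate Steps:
$k{\left(N,r \right)} = \frac{3}{-3 + r + 2 N}$ ($k{\left(N,r \right)} = \frac{3}{-3 + \left(\left(N + r\right) + N\right)} = \frac{3}{-3 + \left(r + 2 N\right)} = \frac{3}{-3 + r + 2 N}$)
$k{\left(9,-10 \right)} \left(-84\right) + 375 = \frac{3}{-3 - 10 + 2 \cdot 9} \left(-84\right) + 375 = \frac{3}{-3 - 10 + 18} \left(-84\right) + 375 = \frac{3}{5} \left(-84\right) + 375 = - \frac{252}{5} + 375 = \frac{1623}{5}$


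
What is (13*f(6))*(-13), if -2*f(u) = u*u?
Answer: 3042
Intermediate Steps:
f(u) = -u²/2 (f(u) = -u*u/2 = -u²/2)
(13*f(6))*(-13) = (13*(-½*6²))*(-13) = (13*(-½*36))*(-13) = (13*(-18))*(-13) = -234*(-13) = 3042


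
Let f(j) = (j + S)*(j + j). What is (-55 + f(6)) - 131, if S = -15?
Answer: -294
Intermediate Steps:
f(j) = 2*j*(-15 + j) (f(j) = (j - 15)*(j + j) = (-15 + j)*(2*j) = 2*j*(-15 + j))
(-55 + f(6)) - 131 = (-55 + 2*6*(-15 + 6)) - 131 = (-55 + 2*6*(-9)) - 131 = (-55 - 108) - 131 = -163 - 131 = -294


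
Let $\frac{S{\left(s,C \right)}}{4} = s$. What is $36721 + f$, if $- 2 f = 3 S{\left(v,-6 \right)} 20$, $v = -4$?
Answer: $37201$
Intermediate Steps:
$S{\left(s,C \right)} = 4 s$
$f = 480$ ($f = - \frac{3 \cdot 4 \left(-4\right) 20}{2} = - \frac{3 \left(-16\right) 20}{2} = - \frac{\left(-48\right) 20}{2} = \left(- \frac{1}{2}\right) \left(-960\right) = 480$)
$36721 + f = 36721 + 480 = 37201$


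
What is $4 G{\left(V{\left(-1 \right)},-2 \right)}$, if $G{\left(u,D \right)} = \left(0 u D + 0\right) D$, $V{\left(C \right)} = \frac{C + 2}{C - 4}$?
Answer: $0$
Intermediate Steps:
$V{\left(C \right)} = \frac{2 + C}{-4 + C}$
$G{\left(u,D \right)} = 0$ ($G{\left(u,D \right)} = \left(0 D + 0\right) D = \left(0 + 0\right) D = 0 D = 0$)
$4 G{\left(V{\left(-1 \right)},-2 \right)} = 4 \cdot 0 = 0$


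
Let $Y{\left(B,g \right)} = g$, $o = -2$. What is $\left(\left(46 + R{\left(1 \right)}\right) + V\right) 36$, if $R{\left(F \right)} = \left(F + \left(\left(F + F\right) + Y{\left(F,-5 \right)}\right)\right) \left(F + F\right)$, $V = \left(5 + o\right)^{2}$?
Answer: $1836$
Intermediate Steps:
$V = 9$ ($V = \left(5 - 2\right)^{2} = 3^{2} = 9$)
$R{\left(F \right)} = 2 F \left(-5 + 3 F\right)$ ($R{\left(F \right)} = \left(F + \left(\left(F + F\right) - 5\right)\right) \left(F + F\right) = \left(F + \left(2 F - 5\right)\right) 2 F = \left(F + \left(-5 + 2 F\right)\right) 2 F = \left(-5 + 3 F\right) 2 F = 2 F \left(-5 + 3 F\right)$)
$\left(\left(46 + R{\left(1 \right)}\right) + V\right) 36 = \left(\left(46 + 2 \cdot 1 \left(-5 + 3 \cdot 1\right)\right) + 9\right) 36 = \left(\left(46 + 2 \cdot 1 \left(-5 + 3\right)\right) + 9\right) 36 = \left(\left(46 + 2 \cdot 1 \left(-2\right)\right) + 9\right) 36 = \left(\left(46 - 4\right) + 9\right) 36 = \left(42 + 9\right) 36 = 51 \cdot 36 = 1836$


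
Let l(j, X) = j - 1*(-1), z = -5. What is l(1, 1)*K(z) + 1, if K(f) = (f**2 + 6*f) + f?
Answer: -19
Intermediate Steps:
l(j, X) = 1 + j (l(j, X) = j + 1 = 1 + j)
K(f) = f**2 + 7*f
l(1, 1)*K(z) + 1 = (1 + 1)*(-5*(7 - 5)) + 1 = 2*(-5*2) + 1 = 2*(-10) + 1 = -20 + 1 = -19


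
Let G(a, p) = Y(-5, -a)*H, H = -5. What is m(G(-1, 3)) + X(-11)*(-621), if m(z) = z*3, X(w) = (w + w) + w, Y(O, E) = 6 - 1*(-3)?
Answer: 20358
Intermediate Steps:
Y(O, E) = 9 (Y(O, E) = 6 + 3 = 9)
X(w) = 3*w (X(w) = 2*w + w = 3*w)
G(a, p) = -45 (G(a, p) = 9*(-5) = -45)
m(z) = 3*z
m(G(-1, 3)) + X(-11)*(-621) = 3*(-45) + (3*(-11))*(-621) = -135 - 33*(-621) = -135 + 20493 = 20358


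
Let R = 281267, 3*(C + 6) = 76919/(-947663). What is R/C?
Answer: -799638987063/17134853 ≈ -46667.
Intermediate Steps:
C = -17134853/2842989 (C = -6 + (76919/(-947663))/3 = -6 + (76919*(-1/947663))/3 = -6 + (⅓)*(-76919/947663) = -6 - 76919/2842989 = -17134853/2842989 ≈ -6.0271)
R/C = 281267/(-17134853/2842989) = 281267*(-2842989/17134853) = -799638987063/17134853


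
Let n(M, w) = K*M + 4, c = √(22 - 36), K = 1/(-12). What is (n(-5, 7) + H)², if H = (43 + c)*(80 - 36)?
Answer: 513978073/144 + 500654*I*√14/3 ≈ 3.5693e+6 + 6.2443e+5*I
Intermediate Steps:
K = -1/12 ≈ -0.083333
c = I*√14 (c = √(-14) = I*√14 ≈ 3.7417*I)
n(M, w) = 4 - M/12 (n(M, w) = -M/12 + 4 = 4 - M/12)
H = 1892 + 44*I*√14 (H = (43 + I*√14)*(80 - 36) = (43 + I*√14)*44 = 1892 + 44*I*√14 ≈ 1892.0 + 164.63*I)
(n(-5, 7) + H)² = ((4 - 1/12*(-5)) + (1892 + 44*I*√14))² = ((4 + 5/12) + (1892 + 44*I*√14))² = (53/12 + (1892 + 44*I*√14))² = (22757/12 + 44*I*√14)²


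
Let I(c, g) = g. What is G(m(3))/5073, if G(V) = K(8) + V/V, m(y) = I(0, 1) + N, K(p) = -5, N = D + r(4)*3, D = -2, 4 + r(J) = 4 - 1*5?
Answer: -4/5073 ≈ -0.00078849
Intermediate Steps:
r(J) = -5 (r(J) = -4 + (4 - 1*5) = -4 + (4 - 5) = -4 - 1 = -5)
N = -17 (N = -2 - 5*3 = -2 - 15 = -17)
m(y) = -16 (m(y) = 1 - 17 = -16)
G(V) = -4 (G(V) = -5 + V/V = -5 + 1 = -4)
G(m(3))/5073 = -4/5073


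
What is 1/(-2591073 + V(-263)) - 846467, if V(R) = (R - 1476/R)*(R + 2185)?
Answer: -686957188323978/811558145 ≈ -8.4647e+5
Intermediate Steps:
V(R) = (2185 + R)*(R - 1476/R) (V(R) = (R - 1476/R)*(2185 + R) = (2185 + R)*(R - 1476/R))
1/(-2591073 + V(-263)) - 846467 = 1/(-2591073 + (-1476 + (-263)² - 3225060/(-263) + 2185*(-263))) - 846467 = 1/(-2591073 + (-1476 + 69169 - 3225060*(-1/263) - 574655)) - 846467 = 1/(-2591073 + (-1476 + 69169 + 3225060/263 - 574655)) - 846467 = 1/(-2591073 - 130105946/263) - 846467 = 1/(-811558145/263) - 846467 = -263/811558145 - 846467 = -686957188323978/811558145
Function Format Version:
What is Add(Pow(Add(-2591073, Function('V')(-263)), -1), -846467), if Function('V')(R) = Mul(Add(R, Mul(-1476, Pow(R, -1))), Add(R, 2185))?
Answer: Rational(-686957188323978, 811558145) ≈ -8.4647e+5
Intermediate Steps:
Function('V')(R) = Mul(Add(2185, R), Add(R, Mul(-1476, Pow(R, -1)))) (Function('V')(R) = Mul(Add(R, Mul(-1476, Pow(R, -1))), Add(2185, R)) = Mul(Add(2185, R), Add(R, Mul(-1476, Pow(R, -1)))))
Add(Pow(Add(-2591073, Function('V')(-263)), -1), -846467) = Add(Pow(Add(-2591073, Add(-1476, Pow(-263, 2), Mul(-3225060, Pow(-263, -1)), Mul(2185, -263))), -1), -846467) = Add(Pow(Add(-2591073, Add(-1476, 69169, Mul(-3225060, Rational(-1, 263)), -574655)), -1), -846467) = Add(Pow(Add(-2591073, Add(-1476, 69169, Rational(3225060, 263), -574655)), -1), -846467) = Add(Pow(Add(-2591073, Rational(-130105946, 263)), -1), -846467) = Add(Pow(Rational(-811558145, 263), -1), -846467) = Add(Rational(-263, 811558145), -846467) = Rational(-686957188323978, 811558145)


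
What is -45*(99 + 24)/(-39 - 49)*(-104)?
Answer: -71955/11 ≈ -6541.4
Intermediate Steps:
-45*(99 + 24)/(-39 - 49)*(-104) = -5535/(-88)*(-104) = -5535*(-1)/88*(-104) = -45*(-123/88)*(-104) = (5535/88)*(-104) = -71955/11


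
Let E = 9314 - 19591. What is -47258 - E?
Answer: -36981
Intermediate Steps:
E = -10277
-47258 - E = -47258 - 1*(-10277) = -47258 + 10277 = -36981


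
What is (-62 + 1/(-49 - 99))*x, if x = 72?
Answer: -165186/37 ≈ -4464.5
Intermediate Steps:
(-62 + 1/(-49 - 99))*x = (-62 + 1/(-49 - 99))*72 = (-62 + 1/(-148))*72 = (-62 - 1/148)*72 = -9177/148*72 = -165186/37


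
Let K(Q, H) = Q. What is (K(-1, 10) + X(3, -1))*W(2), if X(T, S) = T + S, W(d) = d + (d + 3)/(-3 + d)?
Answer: -3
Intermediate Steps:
W(d) = d + (3 + d)/(-3 + d)
X(T, S) = S + T
(K(-1, 10) + X(3, -1))*W(2) = (-1 + (-1 + 3))*((3 + 2² - 2*2)/(-3 + 2)) = (-1 + 2)*((3 + 4 - 4)/(-1)) = 1*(-1*3) = 1*(-3) = -3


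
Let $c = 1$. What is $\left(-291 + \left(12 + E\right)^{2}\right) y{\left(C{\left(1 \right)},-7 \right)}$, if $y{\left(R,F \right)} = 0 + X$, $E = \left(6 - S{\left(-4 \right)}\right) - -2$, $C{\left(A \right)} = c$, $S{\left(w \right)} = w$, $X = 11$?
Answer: $3135$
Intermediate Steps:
$C{\left(A \right)} = 1$
$E = 12$ ($E = \left(6 - -4\right) - -2 = \left(6 + 4\right) + 2 = 10 + 2 = 12$)
$y{\left(R,F \right)} = 11$ ($y{\left(R,F \right)} = 0 + 11 = 11$)
$\left(-291 + \left(12 + E\right)^{2}\right) y{\left(C{\left(1 \right)},-7 \right)} = \left(-291 + \left(12 + 12\right)^{2}\right) 11 = \left(-291 + 24^{2}\right) 11 = \left(-291 + 576\right) 11 = 285 \cdot 11 = 3135$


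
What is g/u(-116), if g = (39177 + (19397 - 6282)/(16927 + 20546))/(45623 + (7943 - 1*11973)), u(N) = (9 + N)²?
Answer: 1468092836/17844577284561 ≈ 8.2271e-5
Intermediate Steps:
g = 1468092836/1558614489 (g = (39177 + 13115/37473)/(45623 + (7943 - 11973)) = (39177 + 13115*(1/37473))/(45623 - 4030) = (39177 + 13115/37473)/41593 = (1468092836/37473)*(1/41593) = 1468092836/1558614489 ≈ 0.94192)
g/u(-116) = 1468092836/(1558614489*((9 - 116)²)) = 1468092836/(1558614489*((-107)²)) = (1468092836/1558614489)/11449 = (1468092836/1558614489)*(1/11449) = 1468092836/17844577284561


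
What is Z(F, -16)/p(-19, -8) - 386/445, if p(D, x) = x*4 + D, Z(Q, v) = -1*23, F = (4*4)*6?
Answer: -9451/22695 ≈ -0.41644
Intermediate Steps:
F = 96 (F = 16*6 = 96)
Z(Q, v) = -23
p(D, x) = D + 4*x (p(D, x) = 4*x + D = D + 4*x)
Z(F, -16)/p(-19, -8) - 386/445 = -23/(-19 + 4*(-8)) - 386/445 = -23/(-19 - 32) - 386*1/445 = -23/(-51) - 386/445 = -23*(-1/51) - 386/445 = 23/51 - 386/445 = -9451/22695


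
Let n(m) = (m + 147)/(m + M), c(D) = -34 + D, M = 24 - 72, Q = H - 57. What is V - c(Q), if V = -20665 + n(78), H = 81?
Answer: -41295/2 ≈ -20648.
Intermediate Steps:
Q = 24 (Q = 81 - 57 = 24)
M = -48
n(m) = (147 + m)/(-48 + m) (n(m) = (m + 147)/(m - 48) = (147 + m)/(-48 + m))
V = -41315/2 (V = -20665 + (147 + 78)/(-48 + 78) = -20665 + 225/30 = -20665 + (1/30)*225 = -20665 + 15/2 = -41315/2 ≈ -20658.)
V - c(Q) = -41315/2 - (-34 + 24) = -41315/2 - 1*(-10) = -41315/2 + 10 = -41295/2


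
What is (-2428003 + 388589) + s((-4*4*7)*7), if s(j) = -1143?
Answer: -2040557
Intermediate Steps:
(-2428003 + 388589) + s((-4*4*7)*7) = (-2428003 + 388589) - 1143 = -2039414 - 1143 = -2040557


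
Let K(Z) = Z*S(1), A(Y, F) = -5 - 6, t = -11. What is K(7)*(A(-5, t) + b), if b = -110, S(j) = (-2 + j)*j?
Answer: 847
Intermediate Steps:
S(j) = j*(-2 + j)
A(Y, F) = -11
K(Z) = -Z (K(Z) = Z*(1*(-2 + 1)) = Z*(1*(-1)) = Z*(-1) = -Z)
K(7)*(A(-5, t) + b) = (-1*7)*(-11 - 110) = -7*(-121) = 847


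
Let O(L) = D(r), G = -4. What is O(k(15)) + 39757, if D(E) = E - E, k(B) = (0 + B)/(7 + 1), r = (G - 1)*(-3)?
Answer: 39757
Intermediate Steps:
r = 15 (r = (-4 - 1)*(-3) = -5*(-3) = 15)
k(B) = B/8
D(E) = 0
O(L) = 0
O(k(15)) + 39757 = 0 + 39757 = 39757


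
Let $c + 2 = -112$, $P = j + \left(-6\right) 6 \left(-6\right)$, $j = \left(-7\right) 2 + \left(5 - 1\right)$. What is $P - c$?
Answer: $320$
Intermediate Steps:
$j = -10$ ($j = -14 + 4 = -10$)
$P = 206$ ($P = -10 + \left(-6\right) 6 \left(-6\right) = -10 - -216 = -10 + 216 = 206$)
$c = -114$ ($c = -2 - 112 = -114$)
$P - c = 206 - -114 = 206 + 114 = 320$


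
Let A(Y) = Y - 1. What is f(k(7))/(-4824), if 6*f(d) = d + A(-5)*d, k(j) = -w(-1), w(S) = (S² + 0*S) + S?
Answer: 0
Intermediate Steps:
w(S) = S + S² (w(S) = (S² + 0) + S = S² + S = S + S²)
A(Y) = -1 + Y
k(j) = 0 (k(j) = -(-1)*(1 - 1) = -(-1)*0 = -1*0 = 0)
f(d) = -5*d/6 (f(d) = (d + (-1 - 5)*d)/6 = (d - 6*d)/6 = (-5*d)/6 = -5*d/6)
f(k(7))/(-4824) = -⅚*0/(-4824) = 0*(-1/4824) = 0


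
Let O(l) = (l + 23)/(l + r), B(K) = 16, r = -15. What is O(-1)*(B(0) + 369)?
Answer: -4235/8 ≈ -529.38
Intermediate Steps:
O(l) = (23 + l)/(-15 + l) (O(l) = (l + 23)/(l - 15) = (23 + l)/(-15 + l))
O(-1)*(B(0) + 369) = ((23 - 1)/(-15 - 1))*(16 + 369) = (22/(-16))*385 = -1/16*22*385 = -11/8*385 = -4235/8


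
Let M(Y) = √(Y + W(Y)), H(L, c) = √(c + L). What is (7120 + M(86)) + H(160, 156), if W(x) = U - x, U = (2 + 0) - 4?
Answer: 7120 + 2*√79 + I*√2 ≈ 7137.8 + 1.4142*I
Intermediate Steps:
U = -2 (U = 2 - 4 = -2)
H(L, c) = √(L + c)
W(x) = -2 - x
M(Y) = I*√2 (M(Y) = √(Y + (-2 - Y)) = √(-2) = I*√2)
(7120 + M(86)) + H(160, 156) = (7120 + I*√2) + √(160 + 156) = (7120 + I*√2) + √316 = (7120 + I*√2) + 2*√79 = 7120 + 2*√79 + I*√2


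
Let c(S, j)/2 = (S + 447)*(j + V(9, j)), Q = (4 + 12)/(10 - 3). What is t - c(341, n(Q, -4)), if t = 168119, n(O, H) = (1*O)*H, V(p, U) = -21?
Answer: 1509369/7 ≈ 2.1562e+5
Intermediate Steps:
Q = 16/7 ≈ 2.2857
n(O, H) = H*O (n(O, H) = O*H = H*O)
c(S, j) = 2*(-21 + j)*(447 + S) (c(S, j) = 2*((S + 447)*(j - 21)) = 2*((447 + S)*(-21 + j)) = 2*((-21 + j)*(447 + S)) = 2*(-21 + j)*(447 + S))
t - c(341, n(Q, -4)) = 168119 - (-18774 - 42*341 + 894*(-4*16/7) + 2*341*(-4*16/7)) = 168119 - (-18774 - 14322 + 894*(-64/7) + 2*341*(-64/7)) = 168119 - (-18774 - 14322 - 57216/7 - 43648/7) = 168119 - 1*(-332536/7) = 168119 + 332536/7 = 1509369/7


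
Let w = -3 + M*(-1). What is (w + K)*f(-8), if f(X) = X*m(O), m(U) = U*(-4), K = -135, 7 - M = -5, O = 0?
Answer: 0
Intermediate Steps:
M = 12 (M = 7 - 1*(-5) = 7 + 5 = 12)
m(U) = -4*U
f(X) = 0 (f(X) = X*(-4*0) = X*0 = 0)
w = -15 (w = -3 + 12*(-1) = -3 - 12 = -15)
(w + K)*f(-8) = (-15 - 135)*0 = -150*0 = 0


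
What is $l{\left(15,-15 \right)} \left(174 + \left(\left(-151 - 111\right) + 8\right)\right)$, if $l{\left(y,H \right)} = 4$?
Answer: $-320$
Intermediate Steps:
$l{\left(15,-15 \right)} \left(174 + \left(\left(-151 - 111\right) + 8\right)\right) = 4 \left(174 + \left(\left(-151 - 111\right) + 8\right)\right) = 4 \left(174 + \left(-262 + 8\right)\right) = 4 \left(174 - 254\right) = 4 \left(-80\right) = -320$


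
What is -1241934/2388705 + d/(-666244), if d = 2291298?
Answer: -1050111010831/265243395670 ≈ -3.9590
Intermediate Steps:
-1241934/2388705 + d/(-666244) = -1241934/2388705 + 2291298/(-666244) = -1241934*1/2388705 + 2291298*(-1/666244) = -413978/796235 - 1145649/333122 = -1050111010831/265243395670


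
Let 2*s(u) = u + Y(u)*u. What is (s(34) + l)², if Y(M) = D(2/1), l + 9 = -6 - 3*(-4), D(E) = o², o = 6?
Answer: 391876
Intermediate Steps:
D(E) = 36 (D(E) = 6² = 36)
l = -3 (l = -9 + (-6 - 3*(-4)) = -9 + (-6 + 12) = -9 + 6 = -3)
Y(M) = 36
s(u) = 37*u/2 (s(u) = (u + 36*u)/2 = (37*u)/2 = 37*u/2)
(s(34) + l)² = ((37/2)*34 - 3)² = (629 - 3)² = 626² = 391876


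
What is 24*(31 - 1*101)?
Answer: -1680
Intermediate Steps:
24*(31 - 1*101) = 24*(31 - 101) = 24*(-70) = -1680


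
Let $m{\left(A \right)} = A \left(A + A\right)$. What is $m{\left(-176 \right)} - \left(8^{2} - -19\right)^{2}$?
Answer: $55063$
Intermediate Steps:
$m{\left(A \right)} = 2 A^{2}$ ($m{\left(A \right)} = A 2 A = 2 A^{2}$)
$m{\left(-176 \right)} - \left(8^{2} - -19\right)^{2} = 2 \left(-176\right)^{2} - \left(8^{2} - -19\right)^{2} = 2 \cdot 30976 - \left(64 + 19\right)^{2} = 61952 - 83^{2} = 61952 - 6889 = 55063$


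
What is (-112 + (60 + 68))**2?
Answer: 256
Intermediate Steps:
(-112 + (60 + 68))**2 = (-112 + 128)**2 = 16**2 = 256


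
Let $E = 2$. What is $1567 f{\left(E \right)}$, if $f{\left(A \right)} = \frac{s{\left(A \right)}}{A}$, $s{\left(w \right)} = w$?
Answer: $1567$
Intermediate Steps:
$f{\left(A \right)} = 1$ ($f{\left(A \right)} = \frac{A}{A} = 1$)
$1567 f{\left(E \right)} = 1567 \cdot 1 = 1567$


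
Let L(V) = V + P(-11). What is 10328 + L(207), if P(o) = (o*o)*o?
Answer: 9204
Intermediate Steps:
P(o) = o³ (P(o) = o²*o = o³)
L(V) = -1331 + V (L(V) = V + (-11)³ = V - 1331 = -1331 + V)
10328 + L(207) = 10328 + (-1331 + 207) = 10328 - 1124 = 9204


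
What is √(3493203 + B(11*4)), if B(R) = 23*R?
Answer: √3494215 ≈ 1869.3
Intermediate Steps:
√(3493203 + B(11*4)) = √(3493203 + 23*(11*4)) = √(3493203 + 23*44) = √(3493203 + 1012) = √3494215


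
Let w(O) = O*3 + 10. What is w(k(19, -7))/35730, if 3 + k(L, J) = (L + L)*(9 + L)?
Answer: 3193/35730 ≈ 0.089365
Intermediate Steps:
k(L, J) = -3 + 2*L*(9 + L) (k(L, J) = -3 + (L + L)*(9 + L) = -3 + (2*L)*(9 + L) = -3 + 2*L*(9 + L))
w(O) = 10 + 3*O (w(O) = 3*O + 10 = 10 + 3*O)
w(k(19, -7))/35730 = (10 + 3*(-3 + 2*19**2 + 18*19))/35730 = (10 + 3*(-3 + 2*361 + 342))*(1/35730) = (10 + 3*(-3 + 722 + 342))*(1/35730) = (10 + 3*1061)*(1/35730) = (10 + 3183)*(1/35730) = 3193*(1/35730) = 3193/35730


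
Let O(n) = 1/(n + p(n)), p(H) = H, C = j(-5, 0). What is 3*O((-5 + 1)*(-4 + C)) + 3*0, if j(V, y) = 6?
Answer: -3/16 ≈ -0.18750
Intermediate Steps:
C = 6
O(n) = 1/(2*n) (O(n) = 1/(n + n) = 1/(2*n))
3*O((-5 + 1)*(-4 + C)) + 3*0 = 3*(1/(2*(((-5 + 1)*(-4 + 6))))) + 3*0 = 3*(1/(2*((-4*2)))) + 0 = 3*((½)/(-8)) + 0 = 3*((½)*(-⅛)) + 0 = 3*(-1/16) + 0 = -3/16 + 0 = -3/16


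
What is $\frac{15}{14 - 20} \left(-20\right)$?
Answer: $50$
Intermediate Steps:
$\frac{15}{14 - 20} \left(-20\right) = \frac{15}{-6} \left(-20\right) = 15 \left(- \frac{1}{6}\right) \left(-20\right) = \left(- \frac{5}{2}\right) \left(-20\right) = 50$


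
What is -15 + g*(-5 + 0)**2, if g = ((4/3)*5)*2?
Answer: 955/3 ≈ 318.33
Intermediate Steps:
g = 40/3 (g = ((4*(1/3))*5)*2 = ((4/3)*5)*2 = (20/3)*2 = 40/3 ≈ 13.333)
-15 + g*(-5 + 0)**2 = -15 + 40*(-5 + 0)**2/3 = -15 + (40/3)*(-5)**2 = -15 + (40/3)*25 = -15 + 1000/3 = 955/3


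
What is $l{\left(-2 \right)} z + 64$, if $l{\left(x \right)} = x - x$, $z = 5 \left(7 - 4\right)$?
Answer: $64$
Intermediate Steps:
$z = 15$ ($z = 5 \cdot 3 = 15$)
$l{\left(x \right)} = 0$
$l{\left(-2 \right)} z + 64 = 0 \cdot 15 + 64 = 0 + 64 = 64$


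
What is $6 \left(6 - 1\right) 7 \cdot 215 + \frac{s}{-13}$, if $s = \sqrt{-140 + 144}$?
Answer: $\frac{586948}{13} \approx 45150.0$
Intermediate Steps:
$s = 2$ ($s = \sqrt{4} = 2$)
$6 \left(6 - 1\right) 7 \cdot 215 + \frac{s}{-13} = 6 \left(6 - 1\right) 7 \cdot 215 + \frac{2}{-13} = 6 \cdot 5 \cdot 7 \cdot 215 + 2 \left(- \frac{1}{13}\right) = 30 \cdot 7 \cdot 215 - \frac{2}{13} = 210 \cdot 215 - \frac{2}{13} = 45150 - \frac{2}{13} = \frac{586948}{13}$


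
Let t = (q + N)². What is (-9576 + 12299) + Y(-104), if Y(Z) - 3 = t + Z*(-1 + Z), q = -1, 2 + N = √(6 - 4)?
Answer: 13657 - 6*√2 ≈ 13649.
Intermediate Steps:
N = -2 + √2 (N = -2 + √(6 - 4) = -2 + √2 ≈ -0.58579)
t = (-3 + √2)² (t = (-1 + (-2 + √2))² = (-3 + √2)² ≈ 2.5147)
Y(Z) = 3 + (3 - √2)² + Z*(-1 + Z) (Y(Z) = 3 + ((3 - √2)² + Z*(-1 + Z)) = 3 + (3 - √2)² + Z*(-1 + Z))
(-9576 + 12299) + Y(-104) = (-9576 + 12299) + (14 + (-104)² - 1*(-104) - 6*√2) = 2723 + (14 + 10816 + 104 - 6*√2) = 2723 + (10934 - 6*√2) = 13657 - 6*√2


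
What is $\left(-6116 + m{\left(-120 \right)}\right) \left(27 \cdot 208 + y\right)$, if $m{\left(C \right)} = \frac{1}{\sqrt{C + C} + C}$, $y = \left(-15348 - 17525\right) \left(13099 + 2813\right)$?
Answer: $\frac{195144960701340}{61} + \frac{8717826 i \sqrt{15}}{61} \approx 3.1991 \cdot 10^{12} + 5.5351 \cdot 10^{5} i$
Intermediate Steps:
$y = -523075176$ ($y = \left(-32873\right) 15912 = -523075176$)
$m{\left(C \right)} = \frac{1}{C + \sqrt{2} \sqrt{C}}$ ($m{\left(C \right)} = \frac{1}{\sqrt{2 C} + C} = \frac{1}{\sqrt{2} \sqrt{C} + C} = \frac{1}{C + \sqrt{2} \sqrt{C}}$)
$\left(-6116 + m{\left(-120 \right)}\right) \left(27 \cdot 208 + y\right) = \left(-6116 + \frac{1}{-120 + \sqrt{2} \sqrt{-120}}\right) \left(27 \cdot 208 - 523075176\right) = \left(-6116 + \frac{1}{-120 + \sqrt{2} \cdot 2 i \sqrt{30}}\right) \left(5616 - 523075176\right) = \left(-6116 + \frac{1}{-120 + 4 i \sqrt{15}}\right) \left(-523069560\right) = 3199093428960 - \frac{523069560}{-120 + 4 i \sqrt{15}}$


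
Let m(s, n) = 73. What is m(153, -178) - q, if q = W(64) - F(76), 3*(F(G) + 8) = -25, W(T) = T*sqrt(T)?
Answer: -1366/3 ≈ -455.33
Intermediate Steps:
W(T) = T**(3/2)
F(G) = -49/3 (F(G) = -8 + (1/3)*(-25) = -8 - 25/3 = -49/3)
q = 1585/3 (q = 64**(3/2) - 1*(-49/3) = 512 + 49/3 = 1585/3 ≈ 528.33)
m(153, -178) - q = 73 - 1*1585/3 = 73 - 1585/3 = -1366/3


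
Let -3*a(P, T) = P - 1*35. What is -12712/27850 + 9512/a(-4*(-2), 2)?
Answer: 132397396/125325 ≈ 1056.4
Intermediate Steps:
a(P, T) = 35/3 - P/3 (a(P, T) = -(P - 1*35)/3 = -(P - 35)/3 = -(-35 + P)/3 = 35/3 - P/3)
-12712/27850 + 9512/a(-4*(-2), 2) = -12712/27850 + 9512/(35/3 - (-4)*(-2)/3) = -12712*1/27850 + 9512/(35/3 - 1/3*8) = -6356/13925 + 9512/(35/3 - 8/3) = -6356/13925 + 9512/9 = 132397396/125325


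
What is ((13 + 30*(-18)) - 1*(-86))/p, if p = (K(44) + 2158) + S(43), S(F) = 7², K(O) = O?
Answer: -441/2251 ≈ -0.19591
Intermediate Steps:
S(F) = 49
p = 2251 (p = (44 + 2158) + 49 = 2202 + 49 = 2251)
((13 + 30*(-18)) - 1*(-86))/p = ((13 + 30*(-18)) - 1*(-86))/2251 = ((13 - 540) + 86)*(1/2251) = (-527 + 86)*(1/2251) = -441*1/2251 = -441/2251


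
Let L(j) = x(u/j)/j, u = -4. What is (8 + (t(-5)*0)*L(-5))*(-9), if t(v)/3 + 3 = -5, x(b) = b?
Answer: -72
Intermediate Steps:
t(v) = -24 (t(v) = -9 + 3*(-5) = -9 - 15 = -24)
L(j) = -4/j² (L(j) = (-4/j)/j = -4/j²)
(8 + (t(-5)*0)*L(-5))*(-9) = (8 + (-24*0)*(-4/(-5)²))*(-9) = (8 + 0*(-4*1/25))*(-9) = (8 + 0*(-4/25))*(-9) = (8 + 0)*(-9) = 8*(-9) = -72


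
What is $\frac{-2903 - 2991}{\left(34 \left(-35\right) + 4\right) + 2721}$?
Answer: $- \frac{5894}{1535} \approx -3.8397$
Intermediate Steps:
$\frac{-2903 - 2991}{\left(34 \left(-35\right) + 4\right) + 2721} = - \frac{5894}{\left(-1190 + 4\right) + 2721} = - \frac{5894}{-1186 + 2721} = - \frac{5894}{1535}$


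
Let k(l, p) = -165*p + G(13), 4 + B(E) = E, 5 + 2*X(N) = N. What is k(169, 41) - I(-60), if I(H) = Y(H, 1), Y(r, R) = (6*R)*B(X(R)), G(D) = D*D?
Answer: -6560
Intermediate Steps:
G(D) = D²
X(N) = -5/2 + N/2
B(E) = -4 + E
Y(r, R) = 6*R*(-13/2 + R/2) (Y(r, R) = (6*R)*(-4 + (-5/2 + R/2)) = (6*R)*(-13/2 + R/2) = 6*R*(-13/2 + R/2))
k(l, p) = 169 - 165*p (k(l, p) = -165*p + 13² = -165*p + 169 = 169 - 165*p)
I(H) = -36 (I(H) = 3*1*(-13 + 1) = 3*1*(-12) = -36)
k(169, 41) - I(-60) = (169 - 165*41) - 1*(-36) = (169 - 6765) + 36 = -6596 + 36 = -6560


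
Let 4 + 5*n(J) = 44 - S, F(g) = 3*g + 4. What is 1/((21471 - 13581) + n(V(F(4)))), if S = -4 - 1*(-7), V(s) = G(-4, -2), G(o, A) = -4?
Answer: 5/39487 ≈ 0.00012662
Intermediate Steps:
F(g) = 4 + 3*g
V(s) = -4
S = 3 (S = -4 + 7 = 3)
n(J) = 37/5 (n(J) = -⅘ + (44 - 1*3)/5 = -⅘ + (44 - 3)/5 = -⅘ + (⅕)*41 = -⅘ + 41/5 = 37/5)
1/((21471 - 13581) + n(V(F(4)))) = 1/((21471 - 13581) + 37/5) = 1/(7890 + 37/5) = 1/(39487/5) = 5/39487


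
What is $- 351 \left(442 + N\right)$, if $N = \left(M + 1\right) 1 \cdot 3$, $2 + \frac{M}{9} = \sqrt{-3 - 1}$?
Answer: $-137241 - 18954 i \approx -1.3724 \cdot 10^{5} - 18954.0 i$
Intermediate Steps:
$M = -18 + 18 i$ ($M = -18 + 9 \sqrt{-3 - 1} = -18 + 9 \sqrt{-4} = -18 + 9 \cdot 2 i = -18 + 18 i \approx -18.0 + 18.0 i$)
$N = -51 + 54 i$ ($N = \left(\left(-18 + 18 i\right) + 1\right) 1 \cdot 3 = \left(-17 + 18 i\right) 3 = -51 + 54 i \approx -51.0 + 54.0 i$)
$- 351 \left(442 + N\right) = - 351 \left(442 - \left(51 - 54 i\right)\right) = - 351 \left(391 + 54 i\right) = -137241 - 18954 i$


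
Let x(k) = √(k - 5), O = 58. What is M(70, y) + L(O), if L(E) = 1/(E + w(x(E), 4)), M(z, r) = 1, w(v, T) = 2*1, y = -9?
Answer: 61/60 ≈ 1.0167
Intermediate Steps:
x(k) = √(-5 + k)
w(v, T) = 2
L(E) = 1/(2 + E) (L(E) = 1/(E + 2) = 1/(2 + E))
M(70, y) + L(O) = 1 + 1/(2 + 58) = 1 + 1/60 = 61/60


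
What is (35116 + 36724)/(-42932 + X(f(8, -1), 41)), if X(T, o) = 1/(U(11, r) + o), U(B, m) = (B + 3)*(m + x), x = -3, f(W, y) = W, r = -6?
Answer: -6106400/3649221 ≈ -1.6733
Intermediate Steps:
U(B, m) = (-3 + m)*(3 + B) (U(B, m) = (B + 3)*(m - 3) = (3 + B)*(-3 + m) = (-3 + m)*(3 + B))
X(T, o) = 1/(-126 + o) (X(T, o) = 1/((-9 - 3*11 + 3*(-6) + 11*(-6)) + o) = 1/((-9 - 33 - 18 - 66) + o) = 1/(-126 + o))
(35116 + 36724)/(-42932 + X(f(8, -1), 41)) = (35116 + 36724)/(-42932 + 1/(-126 + 41)) = 71840/(-42932 + 1/(-85)) = 71840/(-42932 - 1/85) = 71840/(-3649221/85) = 71840*(-85/3649221) = -6106400/3649221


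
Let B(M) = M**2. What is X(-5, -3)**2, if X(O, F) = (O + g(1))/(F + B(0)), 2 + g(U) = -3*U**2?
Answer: 100/9 ≈ 11.111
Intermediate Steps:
g(U) = -2 - 3*U**2
X(O, F) = (-5 + O)/F (X(O, F) = (O + (-2 - 3*1**2))/(F + 0**2) = (O + (-2 - 3*1))/(F + 0) = (O + (-2 - 3))/F = (O - 5)/F = (-5 + O)/F)
X(-5, -3)**2 = ((-5 - 5)/(-3))**2 = (-1/3*(-10))**2 = (10/3)**2 = 100/9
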